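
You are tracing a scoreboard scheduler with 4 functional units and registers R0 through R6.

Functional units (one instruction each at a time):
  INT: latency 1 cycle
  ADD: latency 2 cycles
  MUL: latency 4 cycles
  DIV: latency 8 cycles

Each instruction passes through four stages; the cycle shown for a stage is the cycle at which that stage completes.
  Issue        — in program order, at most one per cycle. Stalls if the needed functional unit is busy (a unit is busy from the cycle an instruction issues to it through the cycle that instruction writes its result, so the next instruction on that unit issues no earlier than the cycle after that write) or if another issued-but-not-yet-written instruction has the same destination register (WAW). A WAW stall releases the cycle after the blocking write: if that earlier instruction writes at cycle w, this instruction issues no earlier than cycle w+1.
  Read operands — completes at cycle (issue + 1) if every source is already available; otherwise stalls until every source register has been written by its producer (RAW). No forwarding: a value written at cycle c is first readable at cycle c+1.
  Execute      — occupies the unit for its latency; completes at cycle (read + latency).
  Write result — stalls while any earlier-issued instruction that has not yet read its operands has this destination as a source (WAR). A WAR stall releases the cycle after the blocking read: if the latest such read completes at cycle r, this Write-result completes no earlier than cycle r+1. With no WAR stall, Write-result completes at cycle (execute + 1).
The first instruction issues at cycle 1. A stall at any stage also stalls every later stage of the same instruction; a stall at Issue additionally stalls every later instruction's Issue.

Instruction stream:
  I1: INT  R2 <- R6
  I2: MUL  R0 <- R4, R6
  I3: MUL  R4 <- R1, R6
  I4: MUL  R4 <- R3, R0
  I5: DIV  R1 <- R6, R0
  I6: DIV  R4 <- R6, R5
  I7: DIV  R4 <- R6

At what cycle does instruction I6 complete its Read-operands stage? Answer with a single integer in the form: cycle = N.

cycle = 29

t=1  I1 issues→INT
t=2  I1 reads; I2 issues→MUL
t=3  I1 exec-done; I2 reads
t=4  I1 writes R2
t=7  I2 exec-done
t=8  I2 writes R0
t=9  I3 issues→MUL
t=10  I3 reads
t=14  I3 exec-done
t=15  I3 writes R4
t=16  I4 issues→MUL
t=17  I4 reads; I5 issues→DIV
t=18  I5 reads
t=21  I4 exec-done
t=22  I4 writes R4
t=26  I5 exec-done
t=27  I5 writes R1
t=28  I6 issues→DIV
t=29  I6 reads
t=37  I6 exec-done
t=38  I6 writes R4
t=39  I7 issues→DIV
t=40  I7 reads
t=48  I7 exec-done
t=49  I7 writes R4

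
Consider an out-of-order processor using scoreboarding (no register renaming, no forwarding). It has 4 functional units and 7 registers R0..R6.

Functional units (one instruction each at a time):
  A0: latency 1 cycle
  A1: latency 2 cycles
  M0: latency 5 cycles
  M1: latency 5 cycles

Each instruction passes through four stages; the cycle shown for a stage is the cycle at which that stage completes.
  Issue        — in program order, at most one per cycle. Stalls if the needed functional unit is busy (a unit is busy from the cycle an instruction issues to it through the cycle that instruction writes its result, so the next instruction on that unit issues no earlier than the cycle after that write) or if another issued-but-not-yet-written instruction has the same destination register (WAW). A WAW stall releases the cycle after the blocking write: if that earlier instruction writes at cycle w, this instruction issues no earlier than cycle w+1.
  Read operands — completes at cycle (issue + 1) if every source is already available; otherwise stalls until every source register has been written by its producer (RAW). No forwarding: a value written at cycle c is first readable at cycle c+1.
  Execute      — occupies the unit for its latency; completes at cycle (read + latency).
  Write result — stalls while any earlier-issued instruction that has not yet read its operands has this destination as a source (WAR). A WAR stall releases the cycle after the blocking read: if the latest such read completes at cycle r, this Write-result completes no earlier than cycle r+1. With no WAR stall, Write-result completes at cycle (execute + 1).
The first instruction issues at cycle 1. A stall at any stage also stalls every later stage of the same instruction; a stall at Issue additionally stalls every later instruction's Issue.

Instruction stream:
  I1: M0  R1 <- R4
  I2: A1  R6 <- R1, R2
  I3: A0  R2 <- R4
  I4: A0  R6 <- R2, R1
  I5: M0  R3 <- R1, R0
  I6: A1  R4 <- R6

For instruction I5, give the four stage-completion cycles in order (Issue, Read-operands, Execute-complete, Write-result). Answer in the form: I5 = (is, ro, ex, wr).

I1 -> (1, 2, 7, 8)
I2 -> (2, 9, 11, 12)  // RAW R1: wait I1 write@8
I3 -> (3, 4, 5, 10)  // WAR R2: wait I2 read@9
I4 -> (13, 14, 15, 16)  // WAW R6: wait I2 write@12
I5 -> (14, 15, 20, 21)
I6 -> (15, 17, 19, 20)  // RAW R6: wait I4 write@16

I5 = (14, 15, 20, 21)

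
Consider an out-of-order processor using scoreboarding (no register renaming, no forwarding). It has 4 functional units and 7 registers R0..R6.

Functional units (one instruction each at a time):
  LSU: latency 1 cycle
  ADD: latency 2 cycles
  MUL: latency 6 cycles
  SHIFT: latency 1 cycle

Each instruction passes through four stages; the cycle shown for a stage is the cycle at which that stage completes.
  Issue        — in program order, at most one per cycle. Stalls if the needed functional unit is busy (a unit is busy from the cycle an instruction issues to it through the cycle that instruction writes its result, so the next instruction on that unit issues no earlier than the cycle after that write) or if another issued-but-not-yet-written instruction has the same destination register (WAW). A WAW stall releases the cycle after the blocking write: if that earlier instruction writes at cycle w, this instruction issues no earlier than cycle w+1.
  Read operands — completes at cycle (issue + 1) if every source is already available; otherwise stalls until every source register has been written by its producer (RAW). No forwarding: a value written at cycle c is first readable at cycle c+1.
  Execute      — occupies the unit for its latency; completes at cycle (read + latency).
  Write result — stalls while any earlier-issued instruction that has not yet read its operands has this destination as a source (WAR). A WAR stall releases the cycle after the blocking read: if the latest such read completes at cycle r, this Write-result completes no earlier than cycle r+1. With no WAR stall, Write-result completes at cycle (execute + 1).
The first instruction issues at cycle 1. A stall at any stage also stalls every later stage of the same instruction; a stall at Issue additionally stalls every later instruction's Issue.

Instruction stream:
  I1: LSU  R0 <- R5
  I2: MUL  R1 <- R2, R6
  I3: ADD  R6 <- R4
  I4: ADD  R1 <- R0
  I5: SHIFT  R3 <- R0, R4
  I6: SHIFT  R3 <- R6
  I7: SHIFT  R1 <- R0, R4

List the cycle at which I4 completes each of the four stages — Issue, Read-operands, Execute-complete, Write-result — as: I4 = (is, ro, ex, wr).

t=1  issue I1 (LSU)
t=2  I1 read-ops; issue I2 (MUL)
t=3  I1 finished on LSU; I2 read-ops; issue I3 (ADD)
t=4  I1→R0; I3 read-ops
t=6  I3 finished on ADD
t=7  I3→R6
t=9  I2 finished on MUL
t=10  I2→R1
t=11  issue I4 (ADD)
t=12  I4 read-ops; issue I5 (SHIFT)
t=13  I5 read-ops
t=14  I4 finished on ADD; I5 finished on SHIFT
t=15  I4→R1; I5→R3
t=16  issue I6 (SHIFT)
t=17  I6 read-ops
t=18  I6 finished on SHIFT
t=19  I6→R3
t=20  issue I7 (SHIFT)
t=21  I7 read-ops
t=22  I7 finished on SHIFT
t=23  I7→R1

I4 = (11, 12, 14, 15)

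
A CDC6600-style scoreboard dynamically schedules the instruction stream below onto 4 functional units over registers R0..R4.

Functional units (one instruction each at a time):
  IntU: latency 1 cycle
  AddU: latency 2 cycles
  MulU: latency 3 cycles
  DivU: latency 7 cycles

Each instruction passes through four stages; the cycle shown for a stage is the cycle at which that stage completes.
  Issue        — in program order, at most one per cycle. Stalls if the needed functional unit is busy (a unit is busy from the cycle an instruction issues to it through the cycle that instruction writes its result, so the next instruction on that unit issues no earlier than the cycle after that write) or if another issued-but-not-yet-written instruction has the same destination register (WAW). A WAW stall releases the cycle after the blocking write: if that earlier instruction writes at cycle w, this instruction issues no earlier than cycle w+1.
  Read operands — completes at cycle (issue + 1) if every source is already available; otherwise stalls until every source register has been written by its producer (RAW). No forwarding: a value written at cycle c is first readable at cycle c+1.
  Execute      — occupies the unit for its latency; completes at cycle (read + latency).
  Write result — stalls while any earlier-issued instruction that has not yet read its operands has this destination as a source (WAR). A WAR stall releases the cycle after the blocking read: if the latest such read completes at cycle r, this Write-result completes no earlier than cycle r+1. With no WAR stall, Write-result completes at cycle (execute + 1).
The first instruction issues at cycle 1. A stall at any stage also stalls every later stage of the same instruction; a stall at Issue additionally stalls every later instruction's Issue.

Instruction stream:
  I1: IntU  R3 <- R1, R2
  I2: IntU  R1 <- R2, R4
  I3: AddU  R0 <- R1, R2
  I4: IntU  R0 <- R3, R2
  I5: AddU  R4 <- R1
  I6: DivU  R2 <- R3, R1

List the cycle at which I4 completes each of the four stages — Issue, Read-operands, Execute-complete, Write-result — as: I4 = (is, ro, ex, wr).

I4 = (13, 14, 15, 16)

I1  is:1  ro:2  ex:3  wr:4
I2  is:5  ro:6  ex:7  wr:8  — struct: IntU busy until I1 writes@4
I3  is:6  ro:9  ex:11  wr:12  — RAW R1: wait I2 write@8
I4  is:13  ro:14  ex:15  wr:16  — WAW R0: wait I3 write@12
I5  is:14  ro:15  ex:17  wr:18
I6  is:15  ro:16  ex:23  wr:24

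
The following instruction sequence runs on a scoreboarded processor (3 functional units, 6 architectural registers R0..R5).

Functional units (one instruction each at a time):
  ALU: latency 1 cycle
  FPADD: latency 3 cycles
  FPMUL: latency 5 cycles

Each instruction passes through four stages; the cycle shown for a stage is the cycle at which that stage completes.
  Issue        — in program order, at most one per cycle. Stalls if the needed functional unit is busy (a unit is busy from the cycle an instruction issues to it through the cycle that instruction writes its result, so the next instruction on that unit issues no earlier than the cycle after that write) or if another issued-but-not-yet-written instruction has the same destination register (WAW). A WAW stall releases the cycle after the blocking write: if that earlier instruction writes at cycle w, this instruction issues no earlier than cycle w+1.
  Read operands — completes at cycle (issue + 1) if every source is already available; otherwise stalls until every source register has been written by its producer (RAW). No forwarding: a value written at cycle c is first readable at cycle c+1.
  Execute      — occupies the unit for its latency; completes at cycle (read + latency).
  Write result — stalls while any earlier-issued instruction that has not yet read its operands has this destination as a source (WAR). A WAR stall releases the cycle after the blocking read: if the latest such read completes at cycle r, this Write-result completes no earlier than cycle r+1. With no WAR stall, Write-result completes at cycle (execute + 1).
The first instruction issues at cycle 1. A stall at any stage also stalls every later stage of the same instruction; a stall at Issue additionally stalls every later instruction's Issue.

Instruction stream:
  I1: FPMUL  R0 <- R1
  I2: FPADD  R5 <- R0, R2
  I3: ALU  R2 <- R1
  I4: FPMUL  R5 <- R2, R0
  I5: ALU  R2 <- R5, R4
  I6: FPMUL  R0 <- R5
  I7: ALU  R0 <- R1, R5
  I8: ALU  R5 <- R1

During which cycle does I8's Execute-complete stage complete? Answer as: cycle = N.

cycle = 36

c1: I1 issues→FPMUL
c2: I1 reads, I2 issues→FPADD
c3: I3 issues→ALU
c4: I3 reads
c5: I3 exec-done
c7: I1 exec-done
c8: I1 writes R0
c9: I2 reads
c10: I3 writes R2
c12: I2 exec-done
c13: I2 writes R5
c14: I4 issues→FPMUL
c15: I4 reads, I5 issues→ALU
c20: I4 exec-done
c21: I4 writes R5
c22: I5 reads, I6 issues→FPMUL
c23: I5 exec-done, I6 reads
c24: I5 writes R2
c28: I6 exec-done
c29: I6 writes R0
c30: I7 issues→ALU
c31: I7 reads
c32: I7 exec-done
c33: I7 writes R0
c34: I8 issues→ALU
c35: I8 reads
c36: I8 exec-done
c37: I8 writes R5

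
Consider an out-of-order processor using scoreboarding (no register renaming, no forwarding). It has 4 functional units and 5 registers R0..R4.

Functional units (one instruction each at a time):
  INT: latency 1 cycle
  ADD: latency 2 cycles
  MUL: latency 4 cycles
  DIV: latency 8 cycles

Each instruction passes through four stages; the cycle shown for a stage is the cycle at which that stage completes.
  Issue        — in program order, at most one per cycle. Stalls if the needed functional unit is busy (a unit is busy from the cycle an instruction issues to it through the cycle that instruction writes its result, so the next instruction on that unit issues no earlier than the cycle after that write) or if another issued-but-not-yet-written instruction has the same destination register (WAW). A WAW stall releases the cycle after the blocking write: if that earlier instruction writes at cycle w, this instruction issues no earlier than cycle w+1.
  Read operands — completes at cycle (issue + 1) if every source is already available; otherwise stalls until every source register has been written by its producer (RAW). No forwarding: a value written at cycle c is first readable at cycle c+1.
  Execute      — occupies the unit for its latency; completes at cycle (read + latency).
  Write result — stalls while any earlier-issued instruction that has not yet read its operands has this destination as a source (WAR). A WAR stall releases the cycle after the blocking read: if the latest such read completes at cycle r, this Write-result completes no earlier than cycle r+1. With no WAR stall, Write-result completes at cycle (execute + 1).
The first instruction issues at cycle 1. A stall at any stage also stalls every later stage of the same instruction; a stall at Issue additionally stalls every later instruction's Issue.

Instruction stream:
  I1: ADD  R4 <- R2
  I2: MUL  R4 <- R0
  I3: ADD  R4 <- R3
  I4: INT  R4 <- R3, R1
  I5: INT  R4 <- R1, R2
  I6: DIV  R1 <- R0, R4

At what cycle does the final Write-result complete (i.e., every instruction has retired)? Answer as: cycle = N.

  I1 | 1 | 2 | 4 | 5
  I2 | 6 | 7 | 11 | 12   WAW R4: wait I1 write@5
  I3 | 13 | 14 | 16 | 17   WAW R4: wait I2 write@12
  I4 | 18 | 19 | 20 | 21   WAW R4: wait I3 write@17
  I5 | 22 | 23 | 24 | 25   struct: INT busy until I4 writes@21
  I6 | 23 | 26 | 34 | 35   RAW R4: wait I5 write@25

cycle = 35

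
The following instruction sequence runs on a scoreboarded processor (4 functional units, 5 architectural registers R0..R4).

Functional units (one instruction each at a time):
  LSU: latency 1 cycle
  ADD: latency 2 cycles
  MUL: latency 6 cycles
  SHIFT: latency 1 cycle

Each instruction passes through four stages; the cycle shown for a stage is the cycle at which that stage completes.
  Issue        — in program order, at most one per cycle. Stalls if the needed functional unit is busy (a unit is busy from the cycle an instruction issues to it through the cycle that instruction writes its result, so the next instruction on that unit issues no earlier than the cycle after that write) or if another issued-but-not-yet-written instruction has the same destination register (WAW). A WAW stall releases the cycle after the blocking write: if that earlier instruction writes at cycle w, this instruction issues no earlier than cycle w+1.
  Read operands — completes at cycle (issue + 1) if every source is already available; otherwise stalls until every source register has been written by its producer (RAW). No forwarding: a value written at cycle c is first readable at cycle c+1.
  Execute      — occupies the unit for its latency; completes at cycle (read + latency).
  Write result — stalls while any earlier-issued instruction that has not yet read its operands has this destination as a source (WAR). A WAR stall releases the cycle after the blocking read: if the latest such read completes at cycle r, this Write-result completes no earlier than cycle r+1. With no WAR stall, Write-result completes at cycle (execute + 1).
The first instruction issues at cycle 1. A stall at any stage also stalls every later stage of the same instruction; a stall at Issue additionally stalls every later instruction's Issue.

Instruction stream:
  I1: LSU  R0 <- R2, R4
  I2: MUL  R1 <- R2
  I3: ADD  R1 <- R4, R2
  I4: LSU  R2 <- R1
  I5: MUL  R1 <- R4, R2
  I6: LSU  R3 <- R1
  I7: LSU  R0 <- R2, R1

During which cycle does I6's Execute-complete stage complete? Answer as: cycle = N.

cycle = 28

  I1 | 1 | 2 | 3 | 4
  I2 | 2 | 3 | 9 | 10
  I3 | 11 | 12 | 14 | 15   WAW R1: wait I2 write@10
  I4 | 12 | 16 | 17 | 18   RAW R1: wait I3 write@15
  I5 | 16 | 19 | 25 | 26   WAW R1: wait I3 write@15 · RAW R2: wait I4 write@18
  I6 | 19 | 27 | 28 | 29   struct: LSU busy until I4 writes@18 · RAW R1: wait I5 write@26
  I7 | 30 | 31 | 32 | 33   struct: LSU busy until I6 writes@29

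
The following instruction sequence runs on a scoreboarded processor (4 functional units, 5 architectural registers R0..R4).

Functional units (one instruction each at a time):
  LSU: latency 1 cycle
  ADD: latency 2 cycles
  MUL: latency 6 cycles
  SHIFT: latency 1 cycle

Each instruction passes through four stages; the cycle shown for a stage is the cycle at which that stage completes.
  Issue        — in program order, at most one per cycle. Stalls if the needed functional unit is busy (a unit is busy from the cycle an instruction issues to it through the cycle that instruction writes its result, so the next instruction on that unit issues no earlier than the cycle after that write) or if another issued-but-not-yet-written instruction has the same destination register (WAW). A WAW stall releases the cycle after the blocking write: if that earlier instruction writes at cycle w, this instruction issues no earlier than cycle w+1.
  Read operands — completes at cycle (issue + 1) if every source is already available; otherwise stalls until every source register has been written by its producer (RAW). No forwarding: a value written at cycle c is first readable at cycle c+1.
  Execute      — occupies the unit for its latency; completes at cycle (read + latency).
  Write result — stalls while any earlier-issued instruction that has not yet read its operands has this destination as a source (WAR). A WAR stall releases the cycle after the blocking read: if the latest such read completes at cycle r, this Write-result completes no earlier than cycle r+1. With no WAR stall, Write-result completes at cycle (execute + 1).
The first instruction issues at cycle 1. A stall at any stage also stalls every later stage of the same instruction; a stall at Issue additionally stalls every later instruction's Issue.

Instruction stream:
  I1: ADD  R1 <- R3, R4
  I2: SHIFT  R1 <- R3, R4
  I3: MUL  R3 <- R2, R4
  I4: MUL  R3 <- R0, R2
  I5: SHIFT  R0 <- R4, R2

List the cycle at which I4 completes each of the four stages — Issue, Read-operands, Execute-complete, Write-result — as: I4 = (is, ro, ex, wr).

I1: IS=1 RO=2 EX=4 WR=5
I2: IS=6 RO=7 EX=8 WR=9  [WAW R1: wait I1 write@5]
I3: IS=7 RO=8 EX=14 WR=15
I4: IS=16 RO=17 EX=23 WR=24  [struct: MUL busy until I3 writes@15]
I5: IS=17 RO=18 EX=19 WR=20

I4 = (16, 17, 23, 24)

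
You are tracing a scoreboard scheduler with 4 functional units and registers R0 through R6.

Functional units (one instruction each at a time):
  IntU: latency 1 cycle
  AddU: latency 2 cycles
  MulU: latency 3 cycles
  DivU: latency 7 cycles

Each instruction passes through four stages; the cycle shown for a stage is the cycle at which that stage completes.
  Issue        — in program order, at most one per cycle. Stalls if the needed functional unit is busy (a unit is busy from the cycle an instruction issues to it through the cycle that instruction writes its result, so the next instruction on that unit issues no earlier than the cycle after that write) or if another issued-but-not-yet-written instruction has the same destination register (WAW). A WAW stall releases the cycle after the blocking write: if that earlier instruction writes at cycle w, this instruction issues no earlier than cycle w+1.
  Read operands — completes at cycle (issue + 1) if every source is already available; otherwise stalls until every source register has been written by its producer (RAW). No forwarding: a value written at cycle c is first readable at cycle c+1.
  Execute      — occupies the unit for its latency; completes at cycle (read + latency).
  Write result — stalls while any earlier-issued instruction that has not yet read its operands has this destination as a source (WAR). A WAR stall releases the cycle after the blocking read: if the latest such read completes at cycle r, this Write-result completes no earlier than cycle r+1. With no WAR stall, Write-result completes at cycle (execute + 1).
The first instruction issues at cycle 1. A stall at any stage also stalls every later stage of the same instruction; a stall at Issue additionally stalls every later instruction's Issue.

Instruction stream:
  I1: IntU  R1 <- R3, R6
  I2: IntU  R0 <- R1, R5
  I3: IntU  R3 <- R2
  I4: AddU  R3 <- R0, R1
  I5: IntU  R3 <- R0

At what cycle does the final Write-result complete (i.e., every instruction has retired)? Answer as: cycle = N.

cycle = 21

I1 -> (1, 2, 3, 4)
I2 -> (5, 6, 7, 8)  // struct: IntU busy until I1 writes@4
I3 -> (9, 10, 11, 12)  // struct: IntU busy until I2 writes@8
I4 -> (13, 14, 16, 17)  // WAW R3: wait I3 write@12
I5 -> (18, 19, 20, 21)  // WAW R3: wait I4 write@17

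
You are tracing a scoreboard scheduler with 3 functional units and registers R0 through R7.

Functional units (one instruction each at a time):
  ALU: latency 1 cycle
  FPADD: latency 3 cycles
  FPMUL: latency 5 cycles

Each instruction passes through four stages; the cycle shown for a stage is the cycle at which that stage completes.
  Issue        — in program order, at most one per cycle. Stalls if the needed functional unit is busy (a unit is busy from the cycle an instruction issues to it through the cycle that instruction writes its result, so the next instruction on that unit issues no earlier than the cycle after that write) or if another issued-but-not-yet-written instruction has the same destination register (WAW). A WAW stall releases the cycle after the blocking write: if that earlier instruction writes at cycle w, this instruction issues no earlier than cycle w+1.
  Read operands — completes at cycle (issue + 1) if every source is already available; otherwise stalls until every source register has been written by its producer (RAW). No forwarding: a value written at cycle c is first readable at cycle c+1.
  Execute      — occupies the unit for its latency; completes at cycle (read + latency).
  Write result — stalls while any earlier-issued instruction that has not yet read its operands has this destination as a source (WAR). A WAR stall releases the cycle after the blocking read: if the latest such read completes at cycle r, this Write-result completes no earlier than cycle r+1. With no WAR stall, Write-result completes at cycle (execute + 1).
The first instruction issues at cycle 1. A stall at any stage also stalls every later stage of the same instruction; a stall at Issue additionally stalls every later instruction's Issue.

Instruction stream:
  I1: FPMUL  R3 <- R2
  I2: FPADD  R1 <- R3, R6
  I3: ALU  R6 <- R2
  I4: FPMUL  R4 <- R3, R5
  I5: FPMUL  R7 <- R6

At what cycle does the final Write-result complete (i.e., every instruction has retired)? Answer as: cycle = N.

t=1  I1→FPMUL
t=2  I1 RO · I2→FPADD
t=3  I3→ALU
t=4  I3 RO
t=5  I3 EX
t=7  I1 EX
t=8  I1 WR R3
t=9  I2 RO · I4→FPMUL
t=10  I3 WR R6 · I4 RO
t=12  I2 EX
t=13  I2 WR R1
t=15  I4 EX
t=16  I4 WR R4
t=17  I5→FPMUL
t=18  I5 RO
t=23  I5 EX
t=24  I5 WR R7

cycle = 24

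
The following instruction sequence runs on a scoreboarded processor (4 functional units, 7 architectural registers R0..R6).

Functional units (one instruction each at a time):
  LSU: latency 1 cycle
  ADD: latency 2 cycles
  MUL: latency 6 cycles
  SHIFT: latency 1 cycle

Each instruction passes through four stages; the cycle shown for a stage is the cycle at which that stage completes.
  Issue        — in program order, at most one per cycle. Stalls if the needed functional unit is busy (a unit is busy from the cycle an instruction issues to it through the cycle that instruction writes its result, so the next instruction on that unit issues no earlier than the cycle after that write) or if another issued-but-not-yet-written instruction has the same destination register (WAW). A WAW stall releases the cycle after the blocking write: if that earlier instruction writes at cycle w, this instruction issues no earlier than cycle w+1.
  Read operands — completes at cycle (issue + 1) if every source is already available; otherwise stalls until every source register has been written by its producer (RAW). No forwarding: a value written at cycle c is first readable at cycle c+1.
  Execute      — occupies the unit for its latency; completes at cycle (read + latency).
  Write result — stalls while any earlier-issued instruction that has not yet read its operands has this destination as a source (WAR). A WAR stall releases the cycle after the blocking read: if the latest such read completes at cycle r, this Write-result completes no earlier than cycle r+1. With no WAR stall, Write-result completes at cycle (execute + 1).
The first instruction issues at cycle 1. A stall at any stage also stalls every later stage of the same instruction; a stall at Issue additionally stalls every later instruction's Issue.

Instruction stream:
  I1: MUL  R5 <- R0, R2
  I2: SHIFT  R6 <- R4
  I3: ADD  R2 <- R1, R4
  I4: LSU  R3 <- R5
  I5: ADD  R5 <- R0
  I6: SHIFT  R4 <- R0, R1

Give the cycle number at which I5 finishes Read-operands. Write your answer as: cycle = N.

I1: IS=1 RO=2 EX=8 WR=9
I2: IS=2 RO=3 EX=4 WR=5
I3: IS=3 RO=4 EX=6 WR=7
I4: IS=4 RO=10 EX=11 WR=12  [RAW R5: wait I1 write@9]
I5: IS=10 RO=11 EX=13 WR=14  [WAW R5: wait I1 write@9]
I6: IS=11 RO=12 EX=13 WR=14

cycle = 11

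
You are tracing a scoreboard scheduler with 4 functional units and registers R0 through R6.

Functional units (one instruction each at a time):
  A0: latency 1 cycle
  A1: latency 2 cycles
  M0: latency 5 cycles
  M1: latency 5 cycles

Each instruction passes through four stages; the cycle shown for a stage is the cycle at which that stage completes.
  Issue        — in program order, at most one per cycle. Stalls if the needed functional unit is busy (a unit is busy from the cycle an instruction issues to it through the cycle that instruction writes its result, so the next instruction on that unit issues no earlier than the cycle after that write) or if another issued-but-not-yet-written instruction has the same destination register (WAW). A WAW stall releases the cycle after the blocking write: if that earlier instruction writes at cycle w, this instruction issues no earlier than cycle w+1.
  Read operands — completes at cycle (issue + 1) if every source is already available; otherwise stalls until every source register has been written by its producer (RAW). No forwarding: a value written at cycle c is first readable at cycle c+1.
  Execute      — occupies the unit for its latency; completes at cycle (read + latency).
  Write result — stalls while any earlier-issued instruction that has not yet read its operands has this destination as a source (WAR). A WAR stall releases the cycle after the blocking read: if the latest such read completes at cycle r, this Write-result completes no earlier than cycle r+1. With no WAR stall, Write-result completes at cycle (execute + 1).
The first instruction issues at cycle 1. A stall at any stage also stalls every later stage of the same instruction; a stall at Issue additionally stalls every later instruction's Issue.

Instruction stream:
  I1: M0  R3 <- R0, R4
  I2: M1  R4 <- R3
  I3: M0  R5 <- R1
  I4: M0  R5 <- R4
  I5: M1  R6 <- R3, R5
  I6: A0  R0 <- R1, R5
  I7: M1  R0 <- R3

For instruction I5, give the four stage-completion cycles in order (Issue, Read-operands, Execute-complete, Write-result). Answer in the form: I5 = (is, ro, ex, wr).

I5 = (18, 25, 30, 31)

[I1] 1/2/7/8
[I2] 2/9/14/15  (RAW R3: wait I1 write@8)
[I3] 9/10/15/16  (struct: M0 busy until I1 writes@8)
[I4] 17/18/23/24  (struct: M0 busy until I3 writes@16)
[I5] 18/25/30/31  (RAW R5: wait I4 write@24)
[I6] 19/25/26/27  (RAW R5: wait I4 write@24)
[I7] 32/33/38/39  (struct: M1 busy until I5 writes@31)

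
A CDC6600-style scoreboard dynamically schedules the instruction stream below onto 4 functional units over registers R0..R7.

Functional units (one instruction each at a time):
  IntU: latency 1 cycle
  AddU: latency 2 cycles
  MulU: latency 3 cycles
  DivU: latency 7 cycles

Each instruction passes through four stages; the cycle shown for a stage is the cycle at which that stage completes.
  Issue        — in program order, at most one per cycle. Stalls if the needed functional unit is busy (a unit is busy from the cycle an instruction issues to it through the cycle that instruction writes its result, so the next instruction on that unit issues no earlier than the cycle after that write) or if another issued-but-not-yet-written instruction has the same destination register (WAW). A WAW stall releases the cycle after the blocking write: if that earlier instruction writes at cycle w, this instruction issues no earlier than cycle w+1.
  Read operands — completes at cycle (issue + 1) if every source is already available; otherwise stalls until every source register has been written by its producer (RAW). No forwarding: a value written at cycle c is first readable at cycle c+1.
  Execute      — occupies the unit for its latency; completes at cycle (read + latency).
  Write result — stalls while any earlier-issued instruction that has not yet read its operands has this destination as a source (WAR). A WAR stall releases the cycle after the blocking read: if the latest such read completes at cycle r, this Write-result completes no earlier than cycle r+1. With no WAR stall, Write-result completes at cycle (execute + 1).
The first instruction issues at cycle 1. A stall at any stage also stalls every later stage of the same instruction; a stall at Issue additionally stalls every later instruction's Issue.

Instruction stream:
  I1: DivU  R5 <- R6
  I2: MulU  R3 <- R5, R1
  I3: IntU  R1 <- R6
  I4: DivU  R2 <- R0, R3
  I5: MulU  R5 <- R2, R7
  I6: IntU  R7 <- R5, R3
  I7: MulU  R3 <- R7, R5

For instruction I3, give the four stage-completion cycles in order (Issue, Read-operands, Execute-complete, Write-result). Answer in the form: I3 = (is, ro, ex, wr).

I3 = (3, 4, 5, 12)

  I1 | 1 | 2 | 9 | 10
  I2 | 2 | 11 | 14 | 15   RAW R5: wait I1 write@10
  I3 | 3 | 4 | 5 | 12   WAR R1: wait I2 read@11
  I4 | 11 | 16 | 23 | 24   struct: DivU busy until I1 writes@10 · RAW R3: wait I2 write@15
  I5 | 16 | 25 | 28 | 29   struct: MulU busy until I2 writes@15 · RAW R2: wait I4 write@24
  I6 | 17 | 30 | 31 | 32   RAW R5: wait I5 write@29
  I7 | 30 | 33 | 36 | 37   struct: MulU busy until I5 writes@29 · RAW R7: wait I6 write@32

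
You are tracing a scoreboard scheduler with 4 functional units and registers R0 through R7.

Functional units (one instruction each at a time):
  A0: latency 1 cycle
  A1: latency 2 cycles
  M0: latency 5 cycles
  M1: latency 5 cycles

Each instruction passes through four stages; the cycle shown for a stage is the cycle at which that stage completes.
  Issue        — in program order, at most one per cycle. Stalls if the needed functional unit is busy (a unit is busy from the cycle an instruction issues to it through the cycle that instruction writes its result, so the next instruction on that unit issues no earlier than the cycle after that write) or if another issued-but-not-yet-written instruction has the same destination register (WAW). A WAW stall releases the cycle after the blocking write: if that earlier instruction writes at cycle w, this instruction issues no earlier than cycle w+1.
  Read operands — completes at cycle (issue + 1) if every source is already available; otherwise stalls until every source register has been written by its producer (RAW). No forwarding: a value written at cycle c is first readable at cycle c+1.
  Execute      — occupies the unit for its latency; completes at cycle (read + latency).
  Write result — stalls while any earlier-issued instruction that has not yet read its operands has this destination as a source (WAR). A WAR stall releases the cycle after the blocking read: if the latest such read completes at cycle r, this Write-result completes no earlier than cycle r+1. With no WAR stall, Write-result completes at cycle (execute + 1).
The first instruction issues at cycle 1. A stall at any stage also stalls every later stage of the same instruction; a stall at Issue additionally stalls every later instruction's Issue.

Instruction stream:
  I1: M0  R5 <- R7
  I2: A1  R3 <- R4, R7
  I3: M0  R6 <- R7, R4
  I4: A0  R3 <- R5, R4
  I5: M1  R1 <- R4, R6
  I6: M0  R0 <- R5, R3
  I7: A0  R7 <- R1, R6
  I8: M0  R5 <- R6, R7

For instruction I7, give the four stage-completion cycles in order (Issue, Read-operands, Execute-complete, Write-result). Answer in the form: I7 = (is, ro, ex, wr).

I7 = (18, 24, 25, 26)

1) issue 1, read 2, done 7, write 8
2) issue 2, read 3, done 5, write 6
3) issue 9, read 10, done 15, write 16  <struct: M0 busy until I1 writes@8>
4) issue 10, read 11, done 12, write 13
5) issue 11, read 17, done 22, write 23  <RAW R6: wait I3 write@16>
6) issue 17, read 18, done 23, write 24  <struct: M0 busy until I3 writes@16>
7) issue 18, read 24, done 25, write 26  <RAW R1: wait I5 write@23>
8) issue 25, read 27, done 32, write 33  <struct: M0 busy until I6 writes@24 / RAW R7: wait I7 write@26>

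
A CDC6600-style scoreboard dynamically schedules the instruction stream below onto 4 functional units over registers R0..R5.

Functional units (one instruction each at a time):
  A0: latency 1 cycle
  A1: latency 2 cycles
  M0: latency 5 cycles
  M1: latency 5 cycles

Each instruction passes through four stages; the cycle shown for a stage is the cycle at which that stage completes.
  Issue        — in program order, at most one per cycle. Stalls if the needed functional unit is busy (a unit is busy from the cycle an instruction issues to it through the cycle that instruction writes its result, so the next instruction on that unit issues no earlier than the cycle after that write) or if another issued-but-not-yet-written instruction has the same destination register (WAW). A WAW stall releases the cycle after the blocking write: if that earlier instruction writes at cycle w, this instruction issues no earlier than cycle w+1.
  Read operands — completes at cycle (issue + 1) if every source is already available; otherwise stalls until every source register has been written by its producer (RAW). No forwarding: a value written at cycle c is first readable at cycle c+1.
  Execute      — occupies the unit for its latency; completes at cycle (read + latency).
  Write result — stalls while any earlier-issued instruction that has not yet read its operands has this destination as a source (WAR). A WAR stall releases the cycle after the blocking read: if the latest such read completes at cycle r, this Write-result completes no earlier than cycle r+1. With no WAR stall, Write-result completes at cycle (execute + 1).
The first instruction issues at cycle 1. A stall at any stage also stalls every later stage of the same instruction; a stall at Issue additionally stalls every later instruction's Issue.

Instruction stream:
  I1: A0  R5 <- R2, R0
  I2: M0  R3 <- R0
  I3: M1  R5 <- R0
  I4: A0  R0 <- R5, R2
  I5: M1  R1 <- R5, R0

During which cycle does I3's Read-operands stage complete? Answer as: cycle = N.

I1  is:1  ro:2  ex:3  wr:4
I2  is:2  ro:3  ex:8  wr:9
I3  is:5  ro:6  ex:11  wr:12  — WAW R5: wait I1 write@4
I4  is:6  ro:13  ex:14  wr:15  — RAW R5: wait I3 write@12
I5  is:13  ro:16  ex:21  wr:22  — struct: M1 busy until I3 writes@12, RAW R0: wait I4 write@15

cycle = 6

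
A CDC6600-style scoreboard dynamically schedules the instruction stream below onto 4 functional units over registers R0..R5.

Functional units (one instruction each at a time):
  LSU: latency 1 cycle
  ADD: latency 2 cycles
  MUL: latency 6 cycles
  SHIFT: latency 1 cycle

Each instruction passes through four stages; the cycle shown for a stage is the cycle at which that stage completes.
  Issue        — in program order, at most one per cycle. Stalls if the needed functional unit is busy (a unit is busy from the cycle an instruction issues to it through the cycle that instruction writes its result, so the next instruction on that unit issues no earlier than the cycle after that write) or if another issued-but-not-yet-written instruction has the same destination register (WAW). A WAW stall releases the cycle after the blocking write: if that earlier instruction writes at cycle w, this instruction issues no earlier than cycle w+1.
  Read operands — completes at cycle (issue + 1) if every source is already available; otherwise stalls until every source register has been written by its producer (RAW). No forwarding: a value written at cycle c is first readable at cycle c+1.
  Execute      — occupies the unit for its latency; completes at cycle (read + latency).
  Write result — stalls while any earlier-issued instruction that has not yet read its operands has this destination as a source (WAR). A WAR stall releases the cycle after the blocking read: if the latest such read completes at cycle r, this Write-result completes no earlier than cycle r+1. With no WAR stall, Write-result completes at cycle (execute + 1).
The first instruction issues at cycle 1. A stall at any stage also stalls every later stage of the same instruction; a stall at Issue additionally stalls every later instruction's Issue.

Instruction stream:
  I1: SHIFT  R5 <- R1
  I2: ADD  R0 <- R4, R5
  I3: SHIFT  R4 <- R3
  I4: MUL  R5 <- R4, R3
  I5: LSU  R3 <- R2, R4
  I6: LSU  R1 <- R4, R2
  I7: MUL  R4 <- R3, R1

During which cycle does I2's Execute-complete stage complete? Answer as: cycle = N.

I1: IS=1 RO=2 EX=3 WR=4
I2: IS=2 RO=5 EX=7 WR=8  [RAW R5: wait I1 write@4]
I3: IS=5 RO=6 EX=7 WR=8  [struct: SHIFT busy until I1 writes@4]
I4: IS=6 RO=9 EX=15 WR=16  [RAW R4: wait I3 write@8]
I5: IS=7 RO=9 EX=10 WR=11  [RAW R4: wait I3 write@8]
I6: IS=12 RO=13 EX=14 WR=15  [struct: LSU busy until I5 writes@11]
I7: IS=17 RO=18 EX=24 WR=25  [struct: MUL busy until I4 writes@16]

cycle = 7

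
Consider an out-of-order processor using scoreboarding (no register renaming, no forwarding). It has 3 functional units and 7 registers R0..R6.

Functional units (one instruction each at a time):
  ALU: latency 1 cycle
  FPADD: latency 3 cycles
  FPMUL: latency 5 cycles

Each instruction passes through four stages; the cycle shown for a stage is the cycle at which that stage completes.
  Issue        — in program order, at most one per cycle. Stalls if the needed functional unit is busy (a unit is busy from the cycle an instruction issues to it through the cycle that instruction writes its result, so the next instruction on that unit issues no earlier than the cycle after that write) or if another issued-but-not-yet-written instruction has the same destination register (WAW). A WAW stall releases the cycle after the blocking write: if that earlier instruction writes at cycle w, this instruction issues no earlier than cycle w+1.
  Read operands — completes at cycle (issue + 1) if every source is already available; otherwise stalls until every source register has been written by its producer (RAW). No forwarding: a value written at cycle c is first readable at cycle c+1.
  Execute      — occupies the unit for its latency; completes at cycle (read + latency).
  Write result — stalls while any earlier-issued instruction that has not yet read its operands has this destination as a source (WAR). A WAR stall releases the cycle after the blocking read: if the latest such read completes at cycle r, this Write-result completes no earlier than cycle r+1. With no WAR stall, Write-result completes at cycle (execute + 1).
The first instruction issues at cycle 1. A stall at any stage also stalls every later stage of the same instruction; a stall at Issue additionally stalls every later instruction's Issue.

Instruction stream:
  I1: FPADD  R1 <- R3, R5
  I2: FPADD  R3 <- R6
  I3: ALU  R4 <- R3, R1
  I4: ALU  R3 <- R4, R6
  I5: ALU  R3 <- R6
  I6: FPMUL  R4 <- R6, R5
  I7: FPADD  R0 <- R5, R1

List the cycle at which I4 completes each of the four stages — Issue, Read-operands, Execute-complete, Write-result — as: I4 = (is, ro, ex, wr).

I4 = (16, 17, 18, 19)

  I1 | 1 | 2 | 5 | 6
  I2 | 7 | 8 | 11 | 12   struct: FPADD busy until I1 writes@6
  I3 | 8 | 13 | 14 | 15   RAW R3: wait I2 write@12
  I4 | 16 | 17 | 18 | 19   struct: ALU busy until I3 writes@15
  I5 | 20 | 21 | 22 | 23   struct: ALU busy until I4 writes@19
  I6 | 21 | 22 | 27 | 28
  I7 | 22 | 23 | 26 | 27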